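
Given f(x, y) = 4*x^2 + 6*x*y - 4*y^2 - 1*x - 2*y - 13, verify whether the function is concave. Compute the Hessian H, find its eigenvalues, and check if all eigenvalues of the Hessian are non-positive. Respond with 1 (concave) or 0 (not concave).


The Hessian of f(x,y) = 4*x^2 + 6*x*y - 4*y^2 - 1*x - 2*y - 13 is:
H = [[8, 6], [6, -8]]
Trace = 8 - 8 = 0
Determinant = 8*-8 - (6)^2 = -100
Discriminant = (0)^2 - 4*-100 = 400.0
Eigenvalues: lambda_1 = -10.0, lambda_2 = 10.0
The function is not concave.

0


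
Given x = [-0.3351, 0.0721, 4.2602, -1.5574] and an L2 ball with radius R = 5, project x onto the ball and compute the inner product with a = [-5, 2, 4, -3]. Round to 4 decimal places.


Step 1: Compute ||x|| (intermediates to 6 decimals).
||x|| = sqrt((-0.3351)^2 + 0.0721^2 + 4.2602^2 + (-1.5574)^2) = 4.548878
Step 2: Project.
Since ||x|| <= R, proj = x (no scaling needed).
proj(x) = [-0.3351, 0.0721, 4.2602, -1.5574]
Step 3: Dot product.
a^T * proj(x) = -5*(-0.3351) + 2*0.0721 + 4*4.2602 - 3*(-1.5574) = 23.5327


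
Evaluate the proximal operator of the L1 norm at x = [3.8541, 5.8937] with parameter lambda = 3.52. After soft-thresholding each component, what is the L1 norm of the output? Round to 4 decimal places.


Soft-thresholding with lambda = 3.52:
prox(3.8541) = sign(3.8541)*max(|3.8541| - 3.52, 0) = 0.3341
prox(5.8937) = sign(5.8937)*max(|5.8937| - 3.52, 0) = 2.3737
prox(x) = [0.3341, 2.3737]
||prox(x)||_1 = 0.3341 + 2.3737 = 2.7078


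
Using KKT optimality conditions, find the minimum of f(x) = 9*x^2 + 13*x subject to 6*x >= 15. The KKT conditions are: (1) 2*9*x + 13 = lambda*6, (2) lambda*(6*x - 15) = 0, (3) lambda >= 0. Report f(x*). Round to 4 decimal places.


Step 1: Try lambda = 0 (constraint inactive).
x_unc = -13/(2*9) = -0.7222
Check: 6*-0.7222 = -4.3332 < 15 -- violated!
Step 2: Constraint must be active: 6*x = 15
x* = 15/6 = 2.5
lambda = (2*9*2.5 + 13)/6 = 9.6667
Step 3: Compute optimal value.
f(x*) = 9*2.5^2 + 13*2.5 = 88.75


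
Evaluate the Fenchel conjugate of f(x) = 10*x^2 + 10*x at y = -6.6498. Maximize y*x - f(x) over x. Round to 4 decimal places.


f*(y) = sup_x {y*x - a*x^2 - b*x} = sup_x {(y-b)*x - a*x^2}
FOC: (y - b) - 2a*x = 0 => x* = (y - b)/(2a)
x* = (-6.6498 - 10)/(2*10) = -0.8325
f*(-6.6498) = (y-b)^2/(4a) = (-6.6498 - 10)^2/(4*10)
= 277.2158/40 = 6.9304


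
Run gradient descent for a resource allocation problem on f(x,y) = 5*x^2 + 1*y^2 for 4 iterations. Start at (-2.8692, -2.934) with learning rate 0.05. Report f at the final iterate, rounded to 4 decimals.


Gradient descent on f(x,y) = 5*x^2 + 1*y^2.
Starting point: (-2.8692, -2.934), alpha = 0.05
Step 1: grad_x = 2*5*-2.8692 = -28.692, grad_y = 2*1*-2.934 = -5.868
  x_1 = -2.8692 - 0.05*-28.692 = -1.4346
  y_1 = -2.934 - 0.05*-5.868 = -2.6406
Step 2: grad_x = 2*5*-1.4346 = -14.346, grad_y = 2*1*-2.6406 = -5.2812
  x_2 = -1.4346 - 0.05*-14.346 = -0.7173
  y_2 = -2.6406 - 0.05*-5.2812 = -2.3765
Step 3: grad_x = 2*5*-0.7173 = -7.173, grad_y = 2*1*-2.3765 = -4.7531
  x_3 = -0.7173 - 0.05*-7.173 = -0.3587
  y_3 = -2.3765 - 0.05*-4.7531 = -2.1389
Step 4: grad_x = 2*5*-0.3587 = -3.5865, grad_y = 2*1*-2.1389 = -4.2778
  x_4 = -0.3587 - 0.05*-3.5865 = -0.1793
  y_4 = -2.1389 - 0.05*-4.2778 = -1.925
f(-0.1793, -1.925) = 5*(-0.1793)^2 + 1*(-1.925)^2 = 3.8664


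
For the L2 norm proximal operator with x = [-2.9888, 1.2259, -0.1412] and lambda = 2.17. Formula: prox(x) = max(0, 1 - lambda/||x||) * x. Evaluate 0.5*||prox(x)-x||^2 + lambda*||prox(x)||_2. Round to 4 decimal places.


Step 1: Compute ||x||.
||x|| = 3.2335
Step 2: Compute scaling factor.
scale = max(0, 1 - 2.17/3.2335) = 0.3289
Step 3: prox(x) = [-0.983, 0.4032, -0.0464]
||prox(x)|| = 1.0635
Step 4: Proximal objective.
0.5*||prox-x||^2 = 2.3545
lambda*||prox|| = 2.3078
Total = 4.6623


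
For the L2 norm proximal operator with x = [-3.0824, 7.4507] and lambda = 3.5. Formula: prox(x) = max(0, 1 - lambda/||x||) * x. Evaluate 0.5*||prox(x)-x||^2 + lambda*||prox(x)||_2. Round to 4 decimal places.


Step 1: Compute ||x||.
||x|| = 8.0631
Step 2: Compute scaling factor.
scale = max(0, 1 - 3.5/8.0631) = 0.5659
Step 3: prox(x) = [-1.7444, 4.2165]
||prox(x)|| = 4.5631
Step 4: Proximal objective.
0.5*||prox-x||^2 = 6.125
lambda*||prox|| = 15.9709
Total = 22.096


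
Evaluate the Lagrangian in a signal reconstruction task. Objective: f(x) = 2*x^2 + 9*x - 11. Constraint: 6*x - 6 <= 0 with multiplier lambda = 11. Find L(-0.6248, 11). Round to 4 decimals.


Step 1: Evaluate f(x).
f(-0.6248) = 2*(-0.6248)^2 + 9*(-0.6248) - 11 = -15.8424
Step 2: Evaluate g(x).
g(-0.6248) = 6*-0.6248 - 6 = -9.7488
Step 3: Compute Lagrangian.
L = -15.8424 + 11*-9.7488 = -123.0792


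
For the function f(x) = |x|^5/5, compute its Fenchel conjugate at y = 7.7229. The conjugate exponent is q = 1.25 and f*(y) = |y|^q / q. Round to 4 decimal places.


The conjugate exponent q satisfies 1/p + 1/q = 1.
p = 5, so q = 5/(5 - 1) = 1.25
|y|^q = 7.7229^1.25 = 12.8744
f*(7.7229) = 12.8744 / 1.25 = 10.2995


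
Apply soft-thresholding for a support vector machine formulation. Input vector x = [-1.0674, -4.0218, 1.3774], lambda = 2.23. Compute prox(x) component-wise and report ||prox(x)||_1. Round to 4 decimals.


Soft-thresholding with lambda = 2.23:
prox(-1.0674) = sign(-1.0674)*max(|-1.0674| - 2.23, 0) = 0.0
prox(-4.0218) = sign(-4.0218)*max(|-4.0218| - 2.23, 0) = -1.7918
prox(1.3774) = sign(1.3774)*max(|1.3774| - 2.23, 0) = 0.0
prox(x) = [0.0, -1.7918, 0.0]
||prox(x)||_1 = 0.0 + 1.7918 + 0.0 = 1.7918


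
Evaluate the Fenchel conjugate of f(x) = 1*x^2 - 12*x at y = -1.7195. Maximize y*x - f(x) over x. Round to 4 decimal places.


f*(y) = sup_x {y*x - a*x^2 - b*x} = sup_x {(y-b)*x - a*x^2}
FOC: (y - b) - 2a*x = 0 => x* = (y - b)/(2a)
x* = (-1.7195 + 12)/(2*1) = 5.1403
f*(-1.7195) = (y-b)^2/(4a) = (-1.7195 + 12)^2/(4*1)
= 105.6887/4 = 26.4222


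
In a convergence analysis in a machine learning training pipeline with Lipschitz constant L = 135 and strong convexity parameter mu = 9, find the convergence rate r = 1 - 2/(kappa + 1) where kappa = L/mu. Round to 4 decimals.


Step 1: Compute the condition number.
kappa = L/mu = 135/9 = 15.0
Step 2: Compute the convergence rate.
r = 1 - 2/(kappa + 1) = 1 - 2*mu/(L + mu) = (L - mu)/(L + mu) = 126/144 = 0.875


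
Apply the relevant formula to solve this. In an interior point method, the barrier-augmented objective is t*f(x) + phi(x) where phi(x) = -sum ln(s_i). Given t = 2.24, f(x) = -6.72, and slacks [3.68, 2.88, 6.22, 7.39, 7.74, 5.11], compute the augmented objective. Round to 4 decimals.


Step 1: Compute log-barrier.
ln values: [1.3029, 1.0578, 1.8278, 2.0001, 2.0464, 1.6312]
phi = -(1.3029 + 1.0578 + 1.8278 + 2.0001 + 2.0464 + 1.6312) = -9.8662
Step 2: Compute augmented objective.
t*f(x) = 2.24*-6.72 = -15.0528
Total = -15.0528 - 9.8662 = -24.919


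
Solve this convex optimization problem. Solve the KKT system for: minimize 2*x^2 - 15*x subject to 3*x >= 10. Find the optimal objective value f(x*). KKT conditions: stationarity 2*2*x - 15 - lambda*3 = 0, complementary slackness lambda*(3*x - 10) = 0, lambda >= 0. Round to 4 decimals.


Step 1: Try lambda = 0 (constraint inactive).
Stationarity: 2*2*x - 15 = 0
x* = 15/(2*2) = 3.75
Check constraint: 3*3.75 = 11.25 >= 10 -- satisfied.
Step 2: Compute optimal value.
f(x*) = 2*3.75^2 - 15*3.75 = -28.125


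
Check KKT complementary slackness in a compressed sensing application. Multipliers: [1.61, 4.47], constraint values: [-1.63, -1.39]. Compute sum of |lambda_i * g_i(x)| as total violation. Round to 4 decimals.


KKT complementary slackness check:
lambda_1 * g_1 = 1.61 * -1.63 = -2.6243
lambda_2 * g_2 = 4.47 * -1.39 = -6.2133
Total violation = 2.6243 + 6.2133 = 8.8376


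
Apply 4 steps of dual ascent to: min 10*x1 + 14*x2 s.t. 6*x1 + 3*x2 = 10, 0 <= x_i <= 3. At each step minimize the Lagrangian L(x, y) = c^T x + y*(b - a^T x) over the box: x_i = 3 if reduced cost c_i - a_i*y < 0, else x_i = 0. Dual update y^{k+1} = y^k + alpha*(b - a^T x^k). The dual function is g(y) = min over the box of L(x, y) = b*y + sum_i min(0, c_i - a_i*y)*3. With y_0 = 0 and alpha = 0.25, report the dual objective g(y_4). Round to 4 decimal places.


Dual ascent for LP: min 10*x1 + 14*x2, 6*x1 + 3*x2 = 10, 0 <= x_i <= 3
Step 1: y^k = 0.0, reduced costs: (10.0, 14.0)
  x^k = (0.0, 0.0), subgradient = b - a^T x = 10.0
  y^{k+1} = 0.0 + 0.25*10.0 = 2.5
Step 2: y^k = 2.5, reduced costs: (-5.0, 6.5)
  x^k = (3.0, 0.0), subgradient = b - a^T x = -8.0
  y^{k+1} = 2.5 + 0.25*-8.0 = 0.5
Step 3: y^k = 0.5, reduced costs: (7.0, 12.5)
  x^k = (0.0, 0.0), subgradient = b - a^T x = 10.0
  y^{k+1} = 0.5 + 0.25*10.0 = 3.0
Step 4: y^k = 3.0, reduced costs: (-8.0, 5.0)
  x^k = (3.0, 0.0), subgradient = b - a^T x = -8.0
  y^{k+1} = 3.0 + 0.25*-8.0 = 1.0
Dual objective at y_4 = 1.0: reduced costs (4.0, 11.0), box minimizer x = (0.0, 0.0)
g(y_4) = b*y + (c1 - a1*y)*x1 + (c2 - a2*y)*x2 = 10*1.0 + 4.0*0.0 + 11.0*0.0 = 10.0 + 0.0 + 0.0 = 10.0


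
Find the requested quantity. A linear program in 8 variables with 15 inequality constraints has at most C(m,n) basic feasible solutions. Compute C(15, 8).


Each vertex corresponds to some choice of n active constraints out of m, so the number of vertices is at most C(m, n) = m! / (n!(m-n)!).
m = 15, n = 8
Numerator: 15 * 14 * 13 * 12 * 11 * 10 * 9 * 8
Denominator: 8! = 40320
C(15, 8) = 6435


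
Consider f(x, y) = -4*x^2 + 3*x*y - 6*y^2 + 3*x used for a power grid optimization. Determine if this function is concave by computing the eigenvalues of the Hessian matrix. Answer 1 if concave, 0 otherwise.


The Hessian of f(x,y) = -4*x^2 + 3*x*y - 6*y^2 + 3*x is:
H = [[-8, 3], [3, -12]]
Trace = -8 - 12 = -20
Determinant = -8*-12 - (3)^2 = 87
Discriminant = (-20)^2 - 4*87 = 52.0
Eigenvalues: lambda_1 = -13.6056, lambda_2 = -6.3944
The function is concave.

1


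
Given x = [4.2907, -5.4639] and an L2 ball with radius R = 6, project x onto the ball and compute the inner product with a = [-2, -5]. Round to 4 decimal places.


Step 1: Compute ||x|| (intermediates to 6 decimals).
||x|| = sqrt(4.2907^2 + (-5.4639)^2) = 6.947252
Step 2: Project.
Since ||x|| > R, scale = R/||x|| = 6/6.947252 = 0.863651, proj(x) = scale * x
proj(x) = [3.705667, -4.718903]
Step 3: Dot product.
a^T * proj(x) = -2*3.705667 - 5*(-4.718903) = 16.1832


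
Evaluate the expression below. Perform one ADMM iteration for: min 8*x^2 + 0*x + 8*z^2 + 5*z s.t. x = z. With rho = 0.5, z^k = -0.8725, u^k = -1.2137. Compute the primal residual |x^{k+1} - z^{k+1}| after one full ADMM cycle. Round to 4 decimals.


ADMM iteration with rho = 0.5, z^k = -0.8725, u^k = -1.2137
Step 1: x-update.
Minimize 8*x^2 + 0*x + (0.5/2)*(x + 0.8725 - 1.2137)^2
FOC: (2*8 + 0.5)*x = 0 + 0.5*(-0.8725 + 1.2137)
x^{k+1} = 0.0103
Step 2: z-update.
Minimize 8*z^2 + 5*z + (0.5/2)*(0.0103 - z - 1.2137)^2
FOC: (2*8 + 0.5)*z = -5 + 0.5*(0.0103 - 1.2137)
z^{k+1} = -0.3395
Step 3: u-update.
u^{k+1} = -1.2137 + 0.0103 + 0.3395 = -0.8639
Step 4: Primal residual = |0.0103 + 0.3395| = 0.3498


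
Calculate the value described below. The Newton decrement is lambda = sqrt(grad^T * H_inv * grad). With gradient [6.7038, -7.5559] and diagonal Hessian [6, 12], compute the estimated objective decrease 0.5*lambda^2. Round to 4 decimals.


Step 1: H is diagonal, so H^(-1) * g = [1.1173, -0.6297].
Step 2: g^T H^(-1) g = sum_i g_i^2 / H_ii
  = (6.7038)^2/6 + (-7.5559)^2/12
  = 7.4902 + 4.7576 = 12.2478
Step 3: Objective decrease = 0.5 * g^T H^(-1) g = 6.1239


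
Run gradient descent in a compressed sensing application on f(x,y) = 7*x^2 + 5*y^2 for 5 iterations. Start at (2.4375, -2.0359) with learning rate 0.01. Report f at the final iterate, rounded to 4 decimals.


Gradient descent on f(x,y) = 7*x^2 + 5*y^2.
Starting point: (2.4375, -2.0359), alpha = 0.01
Step 1: grad_x = 2*7*2.4375 = 34.125, grad_y = 2*5*-2.0359 = -20.359
  x_1 = 2.4375 - 0.01*34.125 = 2.0963
  y_1 = -2.0359 - 0.01*-20.359 = -1.8323
Step 2: grad_x = 2*7*2.0963 = 29.3475, grad_y = 2*5*-1.8323 = -18.3231
  x_2 = 2.0963 - 0.01*29.3475 = 1.8028
  y_2 = -1.8323 - 0.01*-18.3231 = -1.6491
Step 3: grad_x = 2*7*1.8028 = 25.2389, grad_y = 2*5*-1.6491 = -16.4908
  x_3 = 1.8028 - 0.01*25.2389 = 1.5504
  y_3 = -1.6491 - 0.01*-16.4908 = -1.4842
Step 4: grad_x = 2*7*1.5504 = 21.7054, grad_y = 2*5*-1.4842 = -14.8417
  x_4 = 1.5504 - 0.01*21.7054 = 1.3333
  y_4 = -1.4842 - 0.01*-14.8417 = -1.3358
Step 5: grad_x = 2*7*1.3333 = 18.6667, grad_y = 2*5*-1.3358 = -13.3575
  x_5 = 1.3333 - 0.01*18.6667 = 1.1467
  y_5 = -1.3358 - 0.01*-13.3575 = -1.2022
f(1.1467, -1.2022) = 7*1.1467^2 + 5*(-1.2022)^2 = 16.4301


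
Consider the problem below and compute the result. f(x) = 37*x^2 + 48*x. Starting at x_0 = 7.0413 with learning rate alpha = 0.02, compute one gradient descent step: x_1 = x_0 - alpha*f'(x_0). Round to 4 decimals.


We compute the gradient at x_0 and apply the update.
f'(x) = 74*x + 48
f'(7.0413) = 74*7.0413 + 48 = 569.0562
x_1 = 7.0413 - 0.02*569.0562 = -4.3398


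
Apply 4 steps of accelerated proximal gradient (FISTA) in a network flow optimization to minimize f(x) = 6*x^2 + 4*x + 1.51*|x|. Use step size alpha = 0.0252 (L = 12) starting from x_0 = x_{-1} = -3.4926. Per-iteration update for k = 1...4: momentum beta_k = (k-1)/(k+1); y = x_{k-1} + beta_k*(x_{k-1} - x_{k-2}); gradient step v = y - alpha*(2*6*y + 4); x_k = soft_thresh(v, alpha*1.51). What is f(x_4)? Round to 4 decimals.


FISTA on f(x) = 6*x^2 + 4*x + 1.51*|x|
L = 12, alpha = 0.0252
Iteration 1: beta = 0.0, y = -3.4926 + 0.0*(-3.4926 + 3.4926) = -3.4926
  grad(y) = -37.9112, v = y - alpha*grad = -2.5372
  prox(v) = soft_thresh(-2.5372, 0.0381) = -2.4992
Iteration 2: beta = 0.3333, y = -2.4992 + 0.3333*(-2.4992 + 3.4926) = -2.168
  grad(y) = -22.0166, v = y - alpha*grad = -1.6132
  prox(v) = soft_thresh(-1.6132, 0.0381) = -1.5752
Iteration 3: beta = 0.5, y = -1.5752 + 0.5*(-1.5752 + 2.4992) = -1.1132
  grad(y) = -9.3581, v = y - alpha*grad = -0.8774
  prox(v) = soft_thresh(-0.8774, 0.0381) = -0.8393
Iteration 4: beta = 0.6, y = -0.8393 + 0.6*(-0.8393 + 1.5752) = -0.3978
  grad(y) = -0.7732, v = y - alpha*grad = -0.3783
  prox(v) = soft_thresh(-0.3783, 0.0381) = -0.3402
f(x_4) = 6*(-0.3402)^2 + 4*(-0.3402) + 1.51*|-0.3402| = -0.1526


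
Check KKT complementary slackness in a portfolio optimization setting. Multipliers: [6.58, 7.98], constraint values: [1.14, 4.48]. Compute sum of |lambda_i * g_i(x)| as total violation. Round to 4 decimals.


KKT complementary slackness check:
lambda_1 * g_1 = 6.58 * 1.14 = 7.5012
lambda_2 * g_2 = 7.98 * 4.48 = 35.7504
Total violation = 7.5012 + 35.7504 = 43.2516


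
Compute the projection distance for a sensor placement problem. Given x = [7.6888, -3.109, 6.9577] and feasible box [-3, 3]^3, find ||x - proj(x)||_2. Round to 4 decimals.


Project each component onto [-3, 3].
clip(7.6888) = 3.0, clip(-3.109) = -3.0, clip(6.9577) = 3.0
Projection = [3.0, -3.0, 3.0]
Squared diffs: [21.9848, 0.0119, 15.6634]
Distance = sqrt(37.6601) = 6.1368


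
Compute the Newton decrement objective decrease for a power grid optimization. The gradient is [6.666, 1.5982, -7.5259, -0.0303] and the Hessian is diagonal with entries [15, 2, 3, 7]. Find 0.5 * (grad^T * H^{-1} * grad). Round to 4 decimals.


Step 1: H is diagonal, so H^(-1) * g = [0.4444, 0.7991, -2.5086, -0.0043].
Step 2: g^T H^(-1) g = sum_i g_i^2 / H_ii
  = (6.666)^2/15 + (1.5982)^2/2 + (-7.5259)^2/3 + (-0.0303)^2/7
  = 2.9624 + 1.2771 + 18.8797 + 0.0001 = 23.1193
Step 3: Objective decrease = 0.5 * g^T H^(-1) g = 11.5597


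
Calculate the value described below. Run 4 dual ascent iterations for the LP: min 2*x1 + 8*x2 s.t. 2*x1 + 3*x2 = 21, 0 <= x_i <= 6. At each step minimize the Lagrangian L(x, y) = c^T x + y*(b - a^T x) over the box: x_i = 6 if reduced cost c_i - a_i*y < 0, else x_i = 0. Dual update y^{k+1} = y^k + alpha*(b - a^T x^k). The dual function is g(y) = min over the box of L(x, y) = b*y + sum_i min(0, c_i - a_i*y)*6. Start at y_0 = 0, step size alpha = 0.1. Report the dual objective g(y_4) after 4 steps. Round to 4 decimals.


Dual ascent for LP: min 2*x1 + 8*x2, 2*x1 + 3*x2 = 21, 0 <= x_i <= 6
Step 1: y^k = 0.0, reduced costs: (2.0, 8.0)
  x^k = (0.0, 0.0), subgradient = b - a^T x = 21.0
  y^{k+1} = 0.0 + 0.1*21.0 = 2.1
Step 2: y^k = 2.1, reduced costs: (-2.2, 1.7)
  x^k = (6.0, 0.0), subgradient = b - a^T x = 9.0
  y^{k+1} = 2.1 + 0.1*9.0 = 3.0
Step 3: y^k = 3.0, reduced costs: (-4.0, -1.0)
  x^k = (6.0, 6.0), subgradient = b - a^T x = -9.0
  y^{k+1} = 3.0 + 0.1*-9.0 = 2.1
Step 4: y^k = 2.1, reduced costs: (-2.2, 1.7)
  x^k = (6.0, 0.0), subgradient = b - a^T x = 9.0
  y^{k+1} = 2.1 + 0.1*9.0 = 3.0
Dual objective at y_4 = 3.0: reduced costs (-4.0, -1.0), box minimizer x = (6.0, 6.0)
g(y_4) = b*y + (c1 - a1*y)*x1 + (c2 - a2*y)*x2 = 21*3.0 + (-4.0)*6.0 + (-1.0)*6.0 = 63.0 - 24.0 - 6.0 = 33.0


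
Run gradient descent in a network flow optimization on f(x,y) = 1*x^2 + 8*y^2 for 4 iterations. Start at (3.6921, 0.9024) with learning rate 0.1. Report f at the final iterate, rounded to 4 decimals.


Gradient descent on f(x,y) = 1*x^2 + 8*y^2.
Starting point: (3.6921, 0.9024), alpha = 0.1
Step 1: grad_x = 2*1*3.6921 = 7.3842, grad_y = 2*8*0.9024 = 14.4384
  x_1 = 3.6921 - 0.1*7.3842 = 2.9537
  y_1 = 0.9024 - 0.1*14.4384 = -0.5414
Step 2: grad_x = 2*1*2.9537 = 5.9074, grad_y = 2*8*-0.5414 = -8.663
  x_2 = 2.9537 - 0.1*5.9074 = 2.3629
  y_2 = -0.5414 - 0.1*-8.663 = 0.3249
Step 3: grad_x = 2*1*2.3629 = 4.7259, grad_y = 2*8*0.3249 = 5.1978
  x_3 = 2.3629 - 0.1*4.7259 = 1.8904
  y_3 = 0.3249 - 0.1*5.1978 = -0.1949
Step 4: grad_x = 2*1*1.8904 = 3.7807, grad_y = 2*8*-0.1949 = -3.1187
  x_4 = 1.8904 - 0.1*3.7807 = 1.5123
  y_4 = -0.1949 - 0.1*-3.1187 = 0.117
f(1.5123, 0.117) = 1*1.5123^2 + 8*0.117^2 = 2.3964


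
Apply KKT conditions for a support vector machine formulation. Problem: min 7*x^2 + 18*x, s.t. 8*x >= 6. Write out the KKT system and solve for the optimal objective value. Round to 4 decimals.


Step 1: Try lambda = 0 (constraint inactive).
x_unc = -18/(2*7) = -1.2857
Check: 8*-1.2857 = -10.2856 < 6 -- violated!
Step 2: Constraint must be active: 8*x = 6
x* = 6/8 = 0.75
lambda = (2*7*0.75 + 18)/8 = 3.5625
Step 3: Compute optimal value.
f(x*) = 7*0.75^2 + 18*0.75 = 17.4375


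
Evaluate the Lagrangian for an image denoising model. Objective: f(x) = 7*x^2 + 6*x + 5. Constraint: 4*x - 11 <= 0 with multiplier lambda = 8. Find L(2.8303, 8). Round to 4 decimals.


Step 1: Evaluate f(x).
f(2.8303) = 7*2.8303^2 + 6*2.8303 + 5 = 78.056
Step 2: Evaluate g(x).
g(2.8303) = 4*2.8303 - 11 = 0.3212
Step 3: Compute Lagrangian.
L = 78.056 + 8*0.3212 = 80.6256


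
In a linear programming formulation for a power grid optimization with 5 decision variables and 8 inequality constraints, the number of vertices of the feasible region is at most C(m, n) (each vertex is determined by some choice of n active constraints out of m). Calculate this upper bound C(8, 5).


Each vertex corresponds to some choice of n active constraints out of m, so the number of vertices is at most C(m, n) = m! / (n!(m-n)!).
m = 8, n = 5
Numerator: 8 * 7 * 6 * 5 * 4
Denominator: 5! = 120
C(8, 5) = 56


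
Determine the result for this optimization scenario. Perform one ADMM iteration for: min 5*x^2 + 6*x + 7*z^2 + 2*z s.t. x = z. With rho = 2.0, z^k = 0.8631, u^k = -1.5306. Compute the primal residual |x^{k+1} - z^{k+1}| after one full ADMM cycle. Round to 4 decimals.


ADMM iteration with rho = 2.0, z^k = 0.8631, u^k = -1.5306
Step 1: x-update.
Minimize 5*x^2 + 6*x + (2.0/2)*(x - 0.8631 - 1.5306)^2
FOC: (2*5 + 2.0)*x = -6 + 2.0*(0.8631 + 1.5306)
x^{k+1} = -0.1011
Step 2: z-update.
Minimize 7*z^2 + 2*z + (2.0/2)*(-0.1011 - z - 1.5306)^2
FOC: (2*7 + 2.0)*z = -2 + 2.0*(-0.1011 - 1.5306)
z^{k+1} = -0.329
Step 3: u-update.
u^{k+1} = -1.5306 - 0.1011 + 0.329 = -1.3027
Step 4: Primal residual = |-0.1011 + 0.329| = 0.2279


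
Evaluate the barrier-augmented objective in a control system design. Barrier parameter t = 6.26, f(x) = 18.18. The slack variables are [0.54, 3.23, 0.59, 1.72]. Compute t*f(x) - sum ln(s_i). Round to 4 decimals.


Step 1: Compute log-barrier.
ln values: [-0.6162, 1.1725, -0.5276, 0.5423]
phi = -(-0.6162 + 1.1725 - 0.5276 + 0.5423) = -0.571
Step 2: Compute augmented objective.
t*f(x) = 6.26*18.18 = 113.8068
Total = 113.8068 - 0.571 = 113.2358


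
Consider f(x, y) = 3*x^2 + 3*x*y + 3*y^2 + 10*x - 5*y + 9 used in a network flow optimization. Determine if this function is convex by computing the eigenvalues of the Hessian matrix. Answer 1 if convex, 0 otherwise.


The Hessian of f(x,y) = 3*x^2 + 3*x*y + 3*y^2 + 10*x - 5*y + 9 is:
H = [[6, 3], [3, 6]]
Trace = 6 + 6 = 12
Determinant = 6*6 - (3)^2 = 27
Discriminant = (12)^2 - 4*27 = 36.0
Eigenvalues: lambda_1 = 3.0, lambda_2 = 9.0
The function is convex.

1


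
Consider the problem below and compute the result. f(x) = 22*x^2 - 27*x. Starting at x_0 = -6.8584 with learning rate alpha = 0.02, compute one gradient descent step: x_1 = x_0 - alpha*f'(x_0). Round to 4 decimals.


We compute the gradient at x_0 and apply the update.
f'(x) = 44*x - 27
f'(-6.8584) = 44*-6.8584 - 27 = -328.7696
x_1 = -6.8584 - 0.02*-328.7696 = -0.283


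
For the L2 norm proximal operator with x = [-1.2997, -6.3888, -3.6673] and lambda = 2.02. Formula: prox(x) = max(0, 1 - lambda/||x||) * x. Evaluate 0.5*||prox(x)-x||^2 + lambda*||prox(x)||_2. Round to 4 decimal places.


Step 1: Compute ||x||.
||x|| = 7.4803
Step 2: Compute scaling factor.
scale = max(0, 1 - 2.02/7.4803) = 0.73
Step 3: prox(x) = [-0.9487, -4.6636, -2.677]
||prox(x)|| = 5.4603
Step 4: Proximal objective.
0.5*||prox-x||^2 = 2.0402
lambda*||prox|| = 11.0298
Total = 13.07


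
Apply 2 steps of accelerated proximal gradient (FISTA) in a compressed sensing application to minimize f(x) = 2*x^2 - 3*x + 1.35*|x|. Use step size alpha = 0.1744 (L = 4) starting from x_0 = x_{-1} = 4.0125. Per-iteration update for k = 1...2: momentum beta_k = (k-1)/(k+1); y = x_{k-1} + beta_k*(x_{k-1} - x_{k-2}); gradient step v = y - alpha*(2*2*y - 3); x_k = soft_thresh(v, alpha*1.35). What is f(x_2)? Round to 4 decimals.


FISTA on f(x) = 2*x^2 - 3*x + 1.35*|x|
L = 4, alpha = 0.1744
Iteration 1: beta = 0.0, y = 4.0125 + 0.0*(4.0125 - 4.0125) = 4.0125
  grad(y) = 13.05, v = y - alpha*grad = 1.7366
  prox(v) = soft_thresh(1.7366, 0.2354) = 1.5011
Iteration 2: beta = 0.3333, y = 1.5011 + 0.3333*(1.5011 - 4.0125) = 0.664
  grad(y) = -0.3439, v = y - alpha*grad = 0.724
  prox(v) = soft_thresh(0.724, 0.2354) = 0.4886
f(x_2) = 2*0.4886^2 - 3*0.4886 + 1.35*|0.4886| = -0.3287


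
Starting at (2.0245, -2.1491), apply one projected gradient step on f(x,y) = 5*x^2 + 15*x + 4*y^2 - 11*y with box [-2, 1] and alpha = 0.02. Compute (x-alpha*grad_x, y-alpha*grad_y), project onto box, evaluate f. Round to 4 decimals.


Step 1: Compute gradient at (2.0245, -2.1491).
grad_x = 2*5*2.0245 + 15 = 35.245
grad_y = 2*4*-2.1491 - 11 = -28.1928
Step 2: Gradient step.
x_raw = 2.0245 - 0.02*35.245 = 1.3196
y_raw = -2.1491 - 0.02*-28.1928 = -1.5852
Step 3: Project onto [-2, 1].
x_proj = clip(1.3196) = 1.0
y_proj = clip(-1.5852) = -1.5852
Step 4: Evaluate f.
f(1.0, -1.5852) = 47.4897


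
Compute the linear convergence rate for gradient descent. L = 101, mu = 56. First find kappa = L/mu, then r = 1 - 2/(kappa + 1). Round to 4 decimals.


Step 1: Compute the condition number.
kappa = L/mu = 101/56 = 1.8036
Step 2: Compute the convergence rate.
r = 1 - 2/(kappa + 1) = 1 - 2*mu/(L + mu) = (L - mu)/(L + mu) = 45/157 = 0.2866


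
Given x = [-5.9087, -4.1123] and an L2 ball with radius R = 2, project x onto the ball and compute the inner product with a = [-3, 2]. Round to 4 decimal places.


Step 1: Compute ||x|| (intermediates to 6 decimals).
||x|| = sqrt((-5.9087)^2 + (-4.1123)^2) = 7.198871
Step 2: Project.
Since ||x|| > R, scale = R/||x|| = 2/7.198871 = 0.277821, proj(x) = scale * x
proj(x) = [-1.641561, -1.142483]
Step 3: Dot product.
a^T * proj(x) = -3*(-1.641561) + 2*(-1.142483) = 2.6397


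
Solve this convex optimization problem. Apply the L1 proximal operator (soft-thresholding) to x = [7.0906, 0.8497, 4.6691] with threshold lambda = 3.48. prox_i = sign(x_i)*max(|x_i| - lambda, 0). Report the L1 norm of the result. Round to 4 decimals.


Soft-thresholding with lambda = 3.48:
prox(7.0906) = sign(7.0906)*max(|7.0906| - 3.48, 0) = 3.6106
prox(0.8497) = sign(0.8497)*max(|0.8497| - 3.48, 0) = 0.0
prox(4.6691) = sign(4.6691)*max(|4.6691| - 3.48, 0) = 1.1891
prox(x) = [3.6106, 0.0, 1.1891]
||prox(x)||_1 = 3.6106 + 0.0 + 1.1891 = 4.7997


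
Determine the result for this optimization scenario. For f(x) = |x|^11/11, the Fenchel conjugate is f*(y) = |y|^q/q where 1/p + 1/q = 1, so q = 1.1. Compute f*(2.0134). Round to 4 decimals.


The conjugate exponent q satisfies 1/p + 1/q = 1.
p = 11, so q = 11/(11 - 1) = 1.1
|y|^q = 2.0134^1.1 = 2.1594
f*(2.0134) = 2.1594 / 1.1 = 1.963


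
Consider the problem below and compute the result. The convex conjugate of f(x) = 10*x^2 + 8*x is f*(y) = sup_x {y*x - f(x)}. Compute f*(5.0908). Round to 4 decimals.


f*(y) = sup_x {y*x - a*x^2 - b*x} = sup_x {(y-b)*x - a*x^2}
FOC: (y - b) - 2a*x = 0 => x* = (y - b)/(2a)
x* = (5.0908 - 8)/(2*10) = -0.1455
f*(5.0908) = (y-b)^2/(4a) = (5.0908 - 8)^2/(4*10)
= 8.4634/40 = 0.2116


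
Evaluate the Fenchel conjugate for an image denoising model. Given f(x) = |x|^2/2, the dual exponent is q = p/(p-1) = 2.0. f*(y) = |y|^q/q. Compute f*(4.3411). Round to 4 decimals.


The conjugate exponent q satisfies 1/p + 1/q = 1.
p = 2, so q = 2/(2 - 1) = 2.0
|y|^q = 4.3411^2.0 = 18.8451
f*(4.3411) = 18.8451 / 2.0 = 9.4226


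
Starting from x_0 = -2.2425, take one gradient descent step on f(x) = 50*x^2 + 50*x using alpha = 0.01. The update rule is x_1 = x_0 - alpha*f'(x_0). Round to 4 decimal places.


We compute the gradient at x_0 and apply the update.
f'(x) = 100*x + 50
f'(-2.2425) = 100*-2.2425 + 50 = -174.25
x_1 = -2.2425 - 0.01*-174.25 = -0.5


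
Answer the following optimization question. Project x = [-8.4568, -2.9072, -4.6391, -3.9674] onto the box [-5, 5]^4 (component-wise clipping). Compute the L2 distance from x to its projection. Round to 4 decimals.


Project each component onto [-5, 5].
clip(-8.4568) = -5.0, clip(-2.9072) = -2.9072, clip(-4.6391) = -4.6391, clip(-3.9674) = -3.9674
Projection = [-5.0, -2.9072, -4.6391, -3.9674]
Squared diffs: [11.9495, 0.0, 0.0, 0.0]
Distance = sqrt(11.9495) = 3.4568


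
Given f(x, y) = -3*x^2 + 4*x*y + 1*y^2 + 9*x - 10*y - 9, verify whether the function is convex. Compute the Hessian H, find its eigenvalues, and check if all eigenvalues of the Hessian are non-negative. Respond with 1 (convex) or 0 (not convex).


The Hessian of f(x,y) = -3*x^2 + 4*x*y + 1*y^2 + 9*x - 10*y - 9 is:
H = [[-6, 4], [4, 2]]
Trace = -6 + 2 = -4
Determinant = -6*2 - (4)^2 = -28
Discriminant = (-4)^2 - 4*-28 = 128.0
Eigenvalues: lambda_1 = -7.6569, lambda_2 = 3.6569
The function is not convex.

0


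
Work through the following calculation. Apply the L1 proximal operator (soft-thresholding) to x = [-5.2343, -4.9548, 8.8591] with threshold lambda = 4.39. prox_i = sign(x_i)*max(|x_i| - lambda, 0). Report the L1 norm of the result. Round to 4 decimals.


Soft-thresholding with lambda = 4.39:
prox(-5.2343) = sign(-5.2343)*max(|-5.2343| - 4.39, 0) = -0.8443
prox(-4.9548) = sign(-4.9548)*max(|-4.9548| - 4.39, 0) = -0.5648
prox(8.8591) = sign(8.8591)*max(|8.8591| - 4.39, 0) = 4.4691
prox(x) = [-0.8443, -0.5648, 4.4691]
||prox(x)||_1 = 0.8443 + 0.5648 + 4.4691 = 5.8782


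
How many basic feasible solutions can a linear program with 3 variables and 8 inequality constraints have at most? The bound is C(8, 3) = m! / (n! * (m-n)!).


Each vertex corresponds to some choice of n active constraints out of m, so the number of vertices is at most C(m, n) = m! / (n!(m-n)!).
m = 8, n = 3
Numerator: 8 * 7 * 6
Denominator: 3! = 6
C(8, 3) = 56


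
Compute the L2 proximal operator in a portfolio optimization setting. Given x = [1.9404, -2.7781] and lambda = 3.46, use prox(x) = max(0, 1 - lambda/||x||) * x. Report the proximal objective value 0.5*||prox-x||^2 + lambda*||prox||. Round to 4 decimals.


Step 1: Compute ||x||.
||x|| = 3.3887
Step 2: Compute scaling factor.
scale = max(0, 1 - 3.46/3.3887) = 0.0
Step 3: prox(x) = [0.0, -0.0]
||prox(x)|| = 0.0
Step 4: Proximal objective.
0.5*||prox-x||^2 = 5.7415
lambda*||prox|| = 0.0
Total = 5.7415


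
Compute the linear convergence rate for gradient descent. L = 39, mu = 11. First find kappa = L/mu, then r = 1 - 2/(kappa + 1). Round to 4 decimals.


Step 1: Compute the condition number.
kappa = L/mu = 39/11 = 3.5455
Step 2: Compute the convergence rate.
r = 1 - 2/(kappa + 1) = 1 - 2*mu/(L + mu) = (L - mu)/(L + mu) = 28/50 = 0.56


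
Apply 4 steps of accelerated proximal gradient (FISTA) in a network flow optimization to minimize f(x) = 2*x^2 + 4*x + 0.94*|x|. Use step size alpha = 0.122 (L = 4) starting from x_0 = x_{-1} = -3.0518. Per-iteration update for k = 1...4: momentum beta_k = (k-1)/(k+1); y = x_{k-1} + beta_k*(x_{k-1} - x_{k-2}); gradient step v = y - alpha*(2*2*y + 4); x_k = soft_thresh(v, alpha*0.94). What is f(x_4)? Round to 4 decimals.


FISTA on f(x) = 2*x^2 + 4*x + 0.94*|x|
L = 4, alpha = 0.122
Iteration 1: beta = 0.0, y = -3.0518 + 0.0*(-3.0518 + 3.0518) = -3.0518
  grad(y) = -8.2072, v = y - alpha*grad = -2.0505
  prox(v) = soft_thresh(-2.0505, 0.1147) = -1.9358
Iteration 2: beta = 0.3333, y = -1.9358 + 0.3333*(-1.9358 + 3.0518) = -1.5639
  grad(y) = -2.2554, v = y - alpha*grad = -1.2887
  prox(v) = soft_thresh(-1.2887, 0.1147) = -1.174
Iteration 3: beta = 0.5, y = -1.174 + 0.5*(-1.174 + 1.9358) = -0.7931
  grad(y) = 0.8276, v = y - alpha*grad = -0.8941
  prox(v) = soft_thresh(-0.8941, 0.1147) = -0.7794
Iteration 4: beta = 0.6, y = -0.7794 + 0.6*(-0.7794 + 1.174) = -0.5426
  grad(y) = 1.8296, v = y - alpha*grad = -0.7658
  prox(v) = soft_thresh(-0.7658, 0.1147) = -0.6511
f(x_4) = 2*(-0.6511)^2 + 4*(-0.6511) + 0.94*|-0.6511| = -1.1445


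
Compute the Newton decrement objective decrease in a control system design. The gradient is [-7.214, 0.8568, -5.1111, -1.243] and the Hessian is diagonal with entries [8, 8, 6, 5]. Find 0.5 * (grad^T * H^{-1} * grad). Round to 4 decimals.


Step 1: H is diagonal, so H^(-1) * g = [-0.9018, 0.1071, -0.8519, -0.2486].
Step 2: g^T H^(-1) g = sum_i g_i^2 / H_ii
  = (-7.214)^2/8 + (0.8568)^2/8 + (-5.1111)^2/6 + (-1.243)^2/5
  = 6.5052 + 0.0918 + 4.3539 + 0.309 = 11.2599
Step 3: Objective decrease = 0.5 * g^T H^(-1) g = 5.6299


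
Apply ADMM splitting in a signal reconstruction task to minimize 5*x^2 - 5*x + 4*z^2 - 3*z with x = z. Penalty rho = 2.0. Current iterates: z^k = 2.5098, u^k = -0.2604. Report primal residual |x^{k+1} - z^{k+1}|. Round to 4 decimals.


ADMM iteration with rho = 2.0, z^k = 2.5098, u^k = -0.2604
Step 1: x-update.
Minimize 5*x^2 - 5*x + (2.0/2)*(x - 2.5098 - 0.2604)^2
FOC: (2*5 + 2.0)*x = 5 + 2.0*(2.5098 + 0.2604)
x^{k+1} = 0.8784
Step 2: z-update.
Minimize 4*z^2 - 3*z + (2.0/2)*(0.8784 - z - 0.2604)^2
FOC: (2*4 + 2.0)*z = 3 + 2.0*(0.8784 - 0.2604)
z^{k+1} = 0.4236
Step 3: u-update.
u^{k+1} = -0.2604 + 0.8784 - 0.4236 = 0.1944
Step 4: Primal residual = |0.8784 - 0.4236| = 0.4548


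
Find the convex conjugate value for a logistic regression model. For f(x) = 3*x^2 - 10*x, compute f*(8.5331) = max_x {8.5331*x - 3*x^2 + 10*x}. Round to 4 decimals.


f*(y) = sup_x {y*x - a*x^2 - b*x} = sup_x {(y-b)*x - a*x^2}
FOC: (y - b) - 2a*x = 0 => x* = (y - b)/(2a)
x* = (8.5331 + 10)/(2*3) = 3.0889
f*(8.5331) = (y-b)^2/(4a) = (8.5331 + 10)^2/(4*3)
= 343.4758/12 = 28.623


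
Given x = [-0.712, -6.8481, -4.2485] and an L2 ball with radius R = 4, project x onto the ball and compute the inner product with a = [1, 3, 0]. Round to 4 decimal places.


Step 1: Compute ||x|| (intermediates to 6 decimals).
||x|| = sqrt((-0.712)^2 + (-6.8481)^2 + (-4.2485)^2) = 8.090313
Step 2: Project.
Since ||x|| > R, scale = R/||x|| = 4/8.090313 = 0.494418, proj(x) = scale * x
proj(x) = [-0.352026, -3.385824, -2.100535]
Step 3: Dot product.
a^T * proj(x) = 1*(-0.352026) + 3*(-3.385824) + 0*(-2.100535) = -10.5095


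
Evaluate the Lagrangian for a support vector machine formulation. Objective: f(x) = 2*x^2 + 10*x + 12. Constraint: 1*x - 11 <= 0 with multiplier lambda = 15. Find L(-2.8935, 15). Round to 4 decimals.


Step 1: Evaluate f(x).
f(-2.8935) = 2*(-2.8935)^2 + 10*(-2.8935) + 12 = -0.1903
Step 2: Evaluate g(x).
g(-2.8935) = 1*-2.8935 - 11 = -13.8935
Step 3: Compute Lagrangian.
L = -0.1903 + 15*-13.8935 = -208.5928


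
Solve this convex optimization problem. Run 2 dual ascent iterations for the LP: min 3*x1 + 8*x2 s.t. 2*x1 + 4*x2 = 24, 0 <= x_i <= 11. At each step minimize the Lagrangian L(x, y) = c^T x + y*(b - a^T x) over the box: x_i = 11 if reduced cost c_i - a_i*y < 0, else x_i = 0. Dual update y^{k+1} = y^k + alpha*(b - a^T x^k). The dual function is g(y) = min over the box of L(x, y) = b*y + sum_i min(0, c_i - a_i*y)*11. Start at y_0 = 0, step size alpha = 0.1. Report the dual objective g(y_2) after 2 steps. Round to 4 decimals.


Dual ascent for LP: min 3*x1 + 8*x2, 2*x1 + 4*x2 = 24, 0 <= x_i <= 11
Step 1: y^k = 0.0, reduced costs: (3.0, 8.0)
  x^k = (0.0, 0.0), subgradient = b - a^T x = 24.0
  y^{k+1} = 0.0 + 0.1*24.0 = 2.4
Step 2: y^k = 2.4, reduced costs: (-1.8, -1.6)
  x^k = (11.0, 11.0), subgradient = b - a^T x = -42.0
  y^{k+1} = 2.4 + 0.1*-42.0 = -1.8
Dual objective at y_2 = -1.8: reduced costs (6.6, 15.2), box minimizer x = (0.0, 0.0)
g(y_2) = b*y + (c1 - a1*y)*x1 + (c2 - a2*y)*x2 = 24*(-1.8) + 6.6*0.0 + 15.2*0.0 = -43.2 + 0.0 + 0.0 = -43.2


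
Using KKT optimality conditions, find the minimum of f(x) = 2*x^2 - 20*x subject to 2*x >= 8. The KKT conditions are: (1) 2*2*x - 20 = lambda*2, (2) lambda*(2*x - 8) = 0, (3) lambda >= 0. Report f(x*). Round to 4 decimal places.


Step 1: Try lambda = 0 (constraint inactive).
Stationarity: 2*2*x - 20 = 0
x* = 20/(2*2) = 5.0
Check constraint: 2*5.0 = 10.0 >= 8 -- satisfied.
Step 2: Compute optimal value.
f(x*) = 2*5.0^2 - 20*5.0 = -50.0


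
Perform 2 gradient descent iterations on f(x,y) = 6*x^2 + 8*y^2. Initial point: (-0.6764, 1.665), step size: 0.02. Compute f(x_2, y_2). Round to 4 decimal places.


Gradient descent on f(x,y) = 6*x^2 + 8*y^2.
Starting point: (-0.6764, 1.665), alpha = 0.02
Step 1: grad_x = 2*6*-0.6764 = -8.1168, grad_y = 2*8*1.665 = 26.64
  x_1 = -0.6764 - 0.02*-8.1168 = -0.5141
  y_1 = 1.665 - 0.02*26.64 = 1.1322
Step 2: grad_x = 2*6*-0.5141 = -6.1688, grad_y = 2*8*1.1322 = 18.1152
  x_2 = -0.5141 - 0.02*-6.1688 = -0.3907
  y_2 = 1.1322 - 0.02*18.1152 = 0.7699
f(-0.3907, 0.7699) = 6*(-0.3907)^2 + 8*0.7699^2 = 5.6577


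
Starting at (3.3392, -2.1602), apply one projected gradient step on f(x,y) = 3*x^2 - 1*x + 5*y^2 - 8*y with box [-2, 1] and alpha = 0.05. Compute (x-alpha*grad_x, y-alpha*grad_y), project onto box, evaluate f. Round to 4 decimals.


Step 1: Compute gradient at (3.3392, -2.1602).
grad_x = 2*3*3.3392 - 1 = 19.0352
grad_y = 2*5*-2.1602 - 8 = -29.602
Step 2: Gradient step.
x_raw = 3.3392 - 0.05*19.0352 = 2.3874
y_raw = -2.1602 - 0.05*-29.602 = -0.6801
Step 3: Project onto [-2, 1].
x_proj = clip(2.3874) = 1.0
y_proj = clip(-0.6801) = -0.6801
Step 4: Evaluate f.
f(1.0, -0.6801) = 9.7535


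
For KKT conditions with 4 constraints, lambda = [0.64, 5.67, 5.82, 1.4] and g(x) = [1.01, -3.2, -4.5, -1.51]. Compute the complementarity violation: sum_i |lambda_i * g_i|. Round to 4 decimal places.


KKT complementary slackness check:
lambda_1 * g_1 = 0.64 * 1.01 = 0.6464
lambda_2 * g_2 = 5.67 * -3.2 = -18.144
lambda_3 * g_3 = 5.82 * -4.5 = -26.19
lambda_4 * g_4 = 1.4 * -1.51 = -2.114
Total violation = 0.6464 + 18.144 + 26.19 + 2.114 = 47.0944


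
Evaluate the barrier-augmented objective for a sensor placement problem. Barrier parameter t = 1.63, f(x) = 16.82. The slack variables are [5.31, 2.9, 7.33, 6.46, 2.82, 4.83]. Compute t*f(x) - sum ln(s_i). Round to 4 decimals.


Step 1: Compute log-barrier.
ln values: [1.6696, 1.0647, 1.992, 1.8656, 1.0367, 1.5748]
phi = -(1.6696 + 1.0647 + 1.992 + 1.8656 + 1.0367 + 1.5748) = -9.2035
Step 2: Compute augmented objective.
t*f(x) = 1.63*16.82 = 27.4166
Total = 27.4166 - 9.2035 = 18.2131


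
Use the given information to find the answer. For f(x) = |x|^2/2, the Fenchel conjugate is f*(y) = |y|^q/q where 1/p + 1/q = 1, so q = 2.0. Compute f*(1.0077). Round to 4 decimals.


The conjugate exponent q satisfies 1/p + 1/q = 1.
p = 2, so q = 2/(2 - 1) = 2.0
|y|^q = 1.0077^2.0 = 1.0155
f*(1.0077) = 1.0155 / 2.0 = 0.5077


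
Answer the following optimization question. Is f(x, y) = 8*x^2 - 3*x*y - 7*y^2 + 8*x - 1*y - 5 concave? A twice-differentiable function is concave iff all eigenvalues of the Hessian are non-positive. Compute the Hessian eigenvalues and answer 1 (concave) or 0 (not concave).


The Hessian of f(x,y) = 8*x^2 - 3*x*y - 7*y^2 + 8*x - 1*y - 5 is:
H = [[16, -3], [-3, -14]]
Trace = 16 - 14 = 2
Determinant = 16*-14 - (-3)^2 = -233
Discriminant = (2)^2 - 4*-233 = 936.0
Eigenvalues: lambda_1 = -14.2971, lambda_2 = 16.2971
The function is not concave.

0


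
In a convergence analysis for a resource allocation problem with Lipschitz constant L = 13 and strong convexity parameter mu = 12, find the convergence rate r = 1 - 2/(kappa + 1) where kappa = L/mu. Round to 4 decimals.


Step 1: Compute the condition number.
kappa = L/mu = 13/12 = 1.0833
Step 2: Compute the convergence rate.
r = 1 - 2/(kappa + 1) = 1 - 2*mu/(L + mu) = (L - mu)/(L + mu) = 1/25 = 0.04


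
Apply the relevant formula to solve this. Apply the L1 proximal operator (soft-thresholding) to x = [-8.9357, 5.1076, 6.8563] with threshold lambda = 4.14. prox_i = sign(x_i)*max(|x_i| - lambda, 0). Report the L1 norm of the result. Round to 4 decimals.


Soft-thresholding with lambda = 4.14:
prox(-8.9357) = sign(-8.9357)*max(|-8.9357| - 4.14, 0) = -4.7957
prox(5.1076) = sign(5.1076)*max(|5.1076| - 4.14, 0) = 0.9676
prox(6.8563) = sign(6.8563)*max(|6.8563| - 4.14, 0) = 2.7163
prox(x) = [-4.7957, 0.9676, 2.7163]
||prox(x)||_1 = 4.7957 + 0.9676 + 2.7163 = 8.4796


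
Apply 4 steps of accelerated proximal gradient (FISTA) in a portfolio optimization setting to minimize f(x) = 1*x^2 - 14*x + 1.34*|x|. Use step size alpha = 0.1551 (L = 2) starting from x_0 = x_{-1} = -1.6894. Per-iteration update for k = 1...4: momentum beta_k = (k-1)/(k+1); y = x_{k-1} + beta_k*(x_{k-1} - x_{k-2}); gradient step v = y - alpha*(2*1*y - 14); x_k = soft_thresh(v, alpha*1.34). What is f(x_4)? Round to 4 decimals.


FISTA on f(x) = 1*x^2 - 14*x + 1.34*|x|
L = 2, alpha = 0.1551
Iteration 1: beta = 0.0, y = -1.6894 + 0.0*(-1.6894 + 1.6894) = -1.6894
  grad(y) = -17.3788, v = y - alpha*grad = 1.0061
  prox(v) = soft_thresh(1.0061, 0.2078) = 0.7982
Iteration 2: beta = 0.3333, y = 0.7982 + 0.3333*(0.7982 + 1.6894) = 1.6274
  grad(y) = -10.7452, v = y - alpha*grad = 3.294
  prox(v) = soft_thresh(3.294, 0.2078) = 3.0862
Iteration 3: beta = 0.5, y = 3.0862 + 0.5*(3.0862 - 0.7982) = 4.2301
  grad(y) = -5.5397, v = y - alpha*grad = 5.0893
  prox(v) = soft_thresh(5.0893, 0.2078) = 4.8815
Iteration 4: beta = 0.6, y = 4.8815 + 0.6*(4.8815 - 3.0862) = 5.9587
  grad(y) = -2.0826, v = y - alpha*grad = 6.2817
  prox(v) = soft_thresh(6.2817, 0.2078) = 6.0739
f(x_4) = 1*6.0739^2 - 14*6.0739 + 1.34*|6.0739| = -40.0033


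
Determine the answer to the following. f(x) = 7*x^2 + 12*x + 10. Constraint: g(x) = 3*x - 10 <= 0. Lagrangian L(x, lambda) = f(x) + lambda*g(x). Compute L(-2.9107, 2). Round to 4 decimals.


Step 1: Evaluate f(x).
f(-2.9107) = 7*(-2.9107)^2 + 12*(-2.9107) + 10 = 34.3768
Step 2: Evaluate g(x).
g(-2.9107) = 3*-2.9107 - 10 = -18.7321
Step 3: Compute Lagrangian.
L = 34.3768 + 2*-18.7321 = -3.0874


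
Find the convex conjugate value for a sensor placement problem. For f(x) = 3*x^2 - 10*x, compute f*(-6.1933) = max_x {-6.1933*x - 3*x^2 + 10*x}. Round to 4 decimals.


f*(y) = sup_x {y*x - a*x^2 - b*x} = sup_x {(y-b)*x - a*x^2}
FOC: (y - b) - 2a*x = 0 => x* = (y - b)/(2a)
x* = (-6.1933 + 10)/(2*3) = 0.6345
f*(-6.1933) = (y-b)^2/(4a) = (-6.1933 + 10)^2/(4*3)
= 14.491/12 = 1.2076
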